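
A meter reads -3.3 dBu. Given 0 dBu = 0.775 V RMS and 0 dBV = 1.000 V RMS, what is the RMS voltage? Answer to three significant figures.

V = 0.775 V × 10^(-3.3/20).
= 0.775 × 0.6839 = 0.530 V.

0.530 V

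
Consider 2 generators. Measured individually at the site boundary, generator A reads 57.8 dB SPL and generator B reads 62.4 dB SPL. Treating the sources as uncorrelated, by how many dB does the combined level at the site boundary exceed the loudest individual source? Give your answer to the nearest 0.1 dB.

1.3 dB

Add the sources as powers (linear), then convert back to dB:
L_total = 10·log₁₀(10^(57.8/10) + 10^(62.4/10)) = 63.69 dB SPL.
Excess over the loudest (62.4 dB): 63.69 − 62.4 = 1.3 dB.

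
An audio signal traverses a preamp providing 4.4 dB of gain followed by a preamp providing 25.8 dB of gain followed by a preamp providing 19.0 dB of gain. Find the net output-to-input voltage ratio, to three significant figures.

Net gain = 4.4 + 25.8 + 19.0 = 49.2 dB.
Voltage ratio = 10^(49.2/20) = 288.

288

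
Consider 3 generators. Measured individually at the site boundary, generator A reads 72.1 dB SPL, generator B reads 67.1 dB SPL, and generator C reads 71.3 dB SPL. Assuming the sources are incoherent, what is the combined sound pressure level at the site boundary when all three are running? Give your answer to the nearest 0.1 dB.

75.4 dB SPL

Add the sources as powers (linear), then convert back to dB:
L_total = 10·log₁₀(10^(72.1/10) + 10^(67.1/10) + 10^(71.3/10)) = 10·log₁₀(34840000) = 75.4 dB SPL.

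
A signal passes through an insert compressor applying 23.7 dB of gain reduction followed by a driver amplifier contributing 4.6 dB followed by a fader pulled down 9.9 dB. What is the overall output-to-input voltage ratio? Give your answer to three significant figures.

0.0355

Net gain = (−23.7) + 4.6 + (−9.9) = -29.0 dB.
Voltage ratio = 10^(-29.0/20) = 0.0355.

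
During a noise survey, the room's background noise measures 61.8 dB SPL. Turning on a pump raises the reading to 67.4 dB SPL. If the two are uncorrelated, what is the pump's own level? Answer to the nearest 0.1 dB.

Remove the background by subtracting linear intensities:
L_src = 10·log₁₀(10^(67.4/10) − 10^(61.8/10)) = 10·log₁₀(3982000) = 66.0 dB SPL.

66.0 dB SPL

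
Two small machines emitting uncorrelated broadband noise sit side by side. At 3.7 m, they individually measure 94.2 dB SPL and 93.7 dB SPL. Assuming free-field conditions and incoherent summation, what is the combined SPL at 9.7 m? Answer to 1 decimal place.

88.6 dB SPL

Combined at 3.7 m: 10·log₁₀(10^(94.2/10)+10^(93.7/10)) = 96.97 dB SPL.
Then apply −20·log₁₀(9.7/3.7) = -8.37 dB → 88.6 dB SPL.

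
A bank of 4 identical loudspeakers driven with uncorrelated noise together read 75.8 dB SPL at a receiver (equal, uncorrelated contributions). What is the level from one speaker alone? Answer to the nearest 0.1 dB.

4 equal incoherent sources add 10·log₁₀(4) = 6.02 dB over one source.
L_one = 75.8 − 6.02 = 69.8 dB SPL.

69.8 dB SPL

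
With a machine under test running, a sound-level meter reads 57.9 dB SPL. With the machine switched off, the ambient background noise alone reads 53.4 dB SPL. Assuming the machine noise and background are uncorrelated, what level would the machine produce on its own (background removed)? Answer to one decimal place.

56.0 dB SPL

Remove the background by subtracting linear intensities:
L_src = 10·log₁₀(10^(57.9/10) − 10^(53.4/10)) = 10·log₁₀(397800) = 56.0 dB SPL.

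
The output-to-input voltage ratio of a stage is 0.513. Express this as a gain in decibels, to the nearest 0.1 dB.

-5.8 dB

For a voltage ratio, dB = 20·log₁₀(V₂/V₁).
20·log₁₀(0.513) = -5.8 dB.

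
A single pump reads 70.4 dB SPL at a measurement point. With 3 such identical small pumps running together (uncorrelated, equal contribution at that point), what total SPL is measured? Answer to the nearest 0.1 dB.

3 equal incoherent sources raise the level by 10·log₁₀(3) = 4.77 dB.
L_total = 70.4 + 4.77 = 75.2 dB SPL.

75.2 dB SPL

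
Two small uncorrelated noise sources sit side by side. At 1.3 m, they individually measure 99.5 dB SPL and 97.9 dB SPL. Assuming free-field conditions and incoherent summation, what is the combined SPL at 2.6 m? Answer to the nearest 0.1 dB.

95.8 dB SPL

Combined at 1.3 m: 10·log₁₀(10^(99.5/10)+10^(97.9/10)) = 101.78 dB SPL.
Then apply −20·log₁₀(2.6/1.3) = -6.02 dB → 95.8 dB SPL.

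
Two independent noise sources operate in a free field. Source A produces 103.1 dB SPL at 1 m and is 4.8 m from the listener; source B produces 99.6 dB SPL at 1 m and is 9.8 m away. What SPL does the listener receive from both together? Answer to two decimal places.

At the listener: L_A = 103.1 − 20·log₁₀(4.8) = 89.475 dB; L_B = 99.6 − 20·log₁₀(9.8) = 79.775 dB.
Combined: 10·log₁₀(10^(89.475/10)+10^(79.775/10)) = 89.92 dB SPL.

89.92 dB SPL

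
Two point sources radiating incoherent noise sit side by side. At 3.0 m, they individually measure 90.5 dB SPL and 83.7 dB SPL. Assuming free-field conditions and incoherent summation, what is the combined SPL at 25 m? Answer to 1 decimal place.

72.9 dB SPL

Combined at 3.0 m: 10·log₁₀(10^(90.5/10)+10^(83.7/10)) = 91.32 dB SPL.
Then apply −20·log₁₀(25/3.0) = -18.42 dB → 72.9 dB SPL.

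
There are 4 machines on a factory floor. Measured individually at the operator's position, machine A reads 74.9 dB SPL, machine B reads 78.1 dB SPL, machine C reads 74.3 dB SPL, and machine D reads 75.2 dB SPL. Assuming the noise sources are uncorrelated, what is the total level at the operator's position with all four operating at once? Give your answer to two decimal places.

Add the sources as powers (linear), then convert back to dB:
L_total = 10·log₁₀(10^(74.9/10) + 10^(78.1/10) + 10^(74.3/10) + 10^(75.2/10)) = 10·log₁₀(155500000) = 81.92 dB SPL.

81.92 dB SPL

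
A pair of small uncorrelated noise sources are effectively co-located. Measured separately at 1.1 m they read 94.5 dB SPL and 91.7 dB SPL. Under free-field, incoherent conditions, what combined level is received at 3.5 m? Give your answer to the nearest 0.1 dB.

Combined at 1.1 m: 10·log₁₀(10^(94.5/10)+10^(91.7/10)) = 96.33 dB SPL.
Then apply −20·log₁₀(3.5/1.1) = -10.05 dB → 86.3 dB SPL.

86.3 dB SPL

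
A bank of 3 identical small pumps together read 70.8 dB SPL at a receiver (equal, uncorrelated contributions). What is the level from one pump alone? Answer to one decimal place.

66.0 dB SPL

3 equal incoherent sources add 10·log₁₀(3) = 4.77 dB over one source.
L_one = 70.8 − 4.77 = 66.0 dB SPL.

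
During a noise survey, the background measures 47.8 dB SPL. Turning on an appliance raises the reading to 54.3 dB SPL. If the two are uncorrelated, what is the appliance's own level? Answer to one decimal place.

Remove the background by subtracting linear intensities:
L_src = 10·log₁₀(10^(54.3/10) − 10^(47.8/10)) = 10·log₁₀(208900) = 53.2 dB SPL.

53.2 dB SPL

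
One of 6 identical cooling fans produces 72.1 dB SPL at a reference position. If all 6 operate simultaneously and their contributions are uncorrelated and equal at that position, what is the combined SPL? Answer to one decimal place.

6 equal incoherent sources raise the level by 10·log₁₀(6) = 7.78 dB.
L_total = 72.1 + 7.78 = 79.9 dB SPL.

79.9 dB SPL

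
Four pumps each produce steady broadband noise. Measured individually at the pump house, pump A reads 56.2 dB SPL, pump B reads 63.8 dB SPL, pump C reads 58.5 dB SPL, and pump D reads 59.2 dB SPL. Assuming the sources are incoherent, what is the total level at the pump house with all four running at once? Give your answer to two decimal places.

Incoherent sources sum as intensities:
L_total = 10·log₁₀(10^(56.2/10) + 10^(63.8/10) + 10^(58.5/10) + 10^(59.2/10)) = 10·log₁₀(4355000) = 66.39 dB SPL.

66.39 dB SPL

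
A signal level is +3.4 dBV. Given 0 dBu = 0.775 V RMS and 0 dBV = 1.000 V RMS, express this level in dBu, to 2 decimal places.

The offset between the scales is 20·log₁₀(0.775/1.000) = −2.214 dB.
So dBu = +3.4 + 2.214 = +5.61 dBu.

+5.61 dBu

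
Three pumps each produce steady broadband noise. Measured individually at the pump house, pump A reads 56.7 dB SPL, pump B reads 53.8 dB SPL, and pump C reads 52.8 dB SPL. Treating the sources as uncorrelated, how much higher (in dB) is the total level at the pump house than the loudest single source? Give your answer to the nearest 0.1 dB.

2.8 dB

Uncorrelated sources add in intensity (power), not in dB.
L_total = 10·log₁₀(10^(56.7/10) + 10^(53.8/10) + 10^(52.8/10)) = 59.53 dB SPL.
Excess over the loudest (56.7 dB): 59.53 − 56.7 = 2.8 dB.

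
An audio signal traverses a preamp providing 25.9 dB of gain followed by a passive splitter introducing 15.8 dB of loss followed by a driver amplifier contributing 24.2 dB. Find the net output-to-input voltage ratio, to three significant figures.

Net gain = 25.9 + (−15.8) + 24.2 = 34.3 dB.
Voltage ratio = 10^(34.3/20) = 51.9.

51.9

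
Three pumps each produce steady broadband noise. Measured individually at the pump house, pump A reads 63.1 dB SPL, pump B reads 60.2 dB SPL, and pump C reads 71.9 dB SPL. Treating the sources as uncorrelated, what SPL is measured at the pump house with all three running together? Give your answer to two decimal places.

72.69 dB SPL

Add the sources as powers (linear), then convert back to dB:
L_total = 10·log₁₀(10^(63.1/10) + 10^(60.2/10) + 10^(71.9/10)) = 10·log₁₀(18580000) = 72.69 dB SPL.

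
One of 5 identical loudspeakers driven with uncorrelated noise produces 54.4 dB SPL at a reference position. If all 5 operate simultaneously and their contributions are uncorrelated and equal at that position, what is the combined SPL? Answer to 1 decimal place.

61.4 dB SPL

5 equal incoherent sources raise the level by 10·log₁₀(5) = 6.99 dB.
L_total = 54.4 + 6.99 = 61.4 dB SPL.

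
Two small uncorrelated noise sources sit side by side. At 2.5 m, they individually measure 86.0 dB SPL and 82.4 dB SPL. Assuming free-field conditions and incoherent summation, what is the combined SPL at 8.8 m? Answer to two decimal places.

76.64 dB SPL

Combined at 2.5 m: 10·log₁₀(10^(86.0/10)+10^(82.4/10)) = 87.573 dB SPL.
Then apply −20·log₁₀(8.8/2.5) = -10.931 dB → 76.64 dB SPL.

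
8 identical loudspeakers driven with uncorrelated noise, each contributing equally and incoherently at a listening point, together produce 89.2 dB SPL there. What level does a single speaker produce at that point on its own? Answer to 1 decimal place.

80.2 dB SPL

8 equal incoherent sources add 10·log₁₀(8) = 9.03 dB over one source.
L_one = 89.2 − 9.03 = 80.2 dB SPL.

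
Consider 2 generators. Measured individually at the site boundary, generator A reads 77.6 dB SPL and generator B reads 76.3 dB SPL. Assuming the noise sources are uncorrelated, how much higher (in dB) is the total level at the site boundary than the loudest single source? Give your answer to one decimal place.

Add the sources as powers (linear), then convert back to dB:
L_total = 10·log₁₀(10^(77.6/10) + 10^(76.3/10)) = 80.01 dB SPL.
Excess over the loudest (77.6 dB): 80.01 − 77.6 = 2.4 dB.

2.4 dB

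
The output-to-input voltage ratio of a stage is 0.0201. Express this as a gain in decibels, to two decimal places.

-33.94 dB

Voltage is an amplitude quantity, so gain = 20·log₁₀(V_out/V_in).
20·log₁₀(0.0201) = -33.94 dB.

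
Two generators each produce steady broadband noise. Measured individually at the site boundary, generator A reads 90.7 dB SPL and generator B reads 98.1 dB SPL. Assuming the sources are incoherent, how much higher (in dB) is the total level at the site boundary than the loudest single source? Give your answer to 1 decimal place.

0.7 dB

Incoherent sources sum as intensities:
L_total = 10·log₁₀(10^(90.7/10) + 10^(98.1/10)) = 98.83 dB SPL.
Excess over the loudest (98.1 dB): 98.83 − 98.1 = 0.7 dB.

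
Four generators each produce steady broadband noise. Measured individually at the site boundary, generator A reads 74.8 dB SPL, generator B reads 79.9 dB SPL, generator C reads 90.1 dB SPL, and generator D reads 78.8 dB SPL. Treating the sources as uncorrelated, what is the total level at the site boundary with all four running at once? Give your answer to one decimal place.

Add the sources as powers (linear), then convert back to dB:
L_total = 10·log₁₀(10^(74.8/10) + 10^(79.9/10) + 10^(90.1/10) + 10^(78.8/10)) = 10·log₁₀(1227000000) = 90.9 dB SPL.

90.9 dB SPL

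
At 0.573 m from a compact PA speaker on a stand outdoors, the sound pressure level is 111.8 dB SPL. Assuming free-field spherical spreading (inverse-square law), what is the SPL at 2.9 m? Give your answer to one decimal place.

97.7 dB SPL

Inverse-square spreading gives ΔL = −20·log₁₀(d₂/d₁).
ΔL = −20·log₁₀(2.9/0.573) = -14.08 dB, so L₂ = 111.8 + (-14.08) = 97.7 dB SPL.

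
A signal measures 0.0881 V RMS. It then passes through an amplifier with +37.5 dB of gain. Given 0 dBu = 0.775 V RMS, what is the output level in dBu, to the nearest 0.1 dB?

Input level: 20·log₁₀(0.0881/0.775) = -18.89 dBu.
Output: -18.89 + 37.5 = +18.6 dBu.

+18.6 dBu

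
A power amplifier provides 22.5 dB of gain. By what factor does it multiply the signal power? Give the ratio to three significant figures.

Power ratio = 10^(dB/10).
10^(22.5/10) = 10^(2.250) = 178.

178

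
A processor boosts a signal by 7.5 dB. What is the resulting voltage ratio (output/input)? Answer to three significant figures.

Voltage ratio = 10^(dB/20).
10^(7.5/20) = 10^(0.3750) = 2.37.

2.37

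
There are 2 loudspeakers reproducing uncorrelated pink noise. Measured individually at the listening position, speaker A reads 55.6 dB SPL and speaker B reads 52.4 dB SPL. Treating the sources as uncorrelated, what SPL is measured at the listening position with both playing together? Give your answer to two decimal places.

57.30 dB SPL

Incoherent sources sum as intensities:
L_total = 10·log₁₀(10^(55.6/10) + 10^(52.4/10)) = 10·log₁₀(536900) = 57.30 dB SPL.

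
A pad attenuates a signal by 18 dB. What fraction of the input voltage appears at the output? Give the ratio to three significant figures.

Voltage ratio = 10^(dB/20).
10^(-18/20) = 10^(-0.9000) = 0.126.

0.126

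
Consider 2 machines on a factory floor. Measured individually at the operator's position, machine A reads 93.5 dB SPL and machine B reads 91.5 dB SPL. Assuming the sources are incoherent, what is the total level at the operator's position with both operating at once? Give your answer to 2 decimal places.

Uncorrelated sources add in intensity (power), not in dB.
L_total = 10·log₁₀(10^(93.5/10) + 10^(91.5/10)) = 10·log₁₀(3651000000) = 95.62 dB SPL.

95.62 dB SPL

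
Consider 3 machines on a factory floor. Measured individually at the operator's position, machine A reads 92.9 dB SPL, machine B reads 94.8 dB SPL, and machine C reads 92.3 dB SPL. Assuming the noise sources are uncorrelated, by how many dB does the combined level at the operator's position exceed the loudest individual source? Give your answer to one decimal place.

3.4 dB

Incoherent sources sum as intensities:
L_total = 10·log₁₀(10^(92.9/10) + 10^(94.8/10) + 10^(92.3/10)) = 98.24 dB SPL.
Excess over the loudest (94.8 dB): 98.24 − 94.8 = 3.4 dB.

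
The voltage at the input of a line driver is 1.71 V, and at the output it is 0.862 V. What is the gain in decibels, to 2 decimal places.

For a voltage ratio, dB = 20·log₁₀(V₂/V₁).
20·log₁₀(0.862/1.71) = 20·log₁₀(0.5041) = -5.95 dB.

-5.95 dB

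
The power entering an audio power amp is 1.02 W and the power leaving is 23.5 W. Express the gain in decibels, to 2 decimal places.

13.62 dB

Power ratio → dB uses the 10·log₁₀ form:
10·log₁₀(23.5/1.02) = 10·log₁₀(23.04) = 13.62 dB.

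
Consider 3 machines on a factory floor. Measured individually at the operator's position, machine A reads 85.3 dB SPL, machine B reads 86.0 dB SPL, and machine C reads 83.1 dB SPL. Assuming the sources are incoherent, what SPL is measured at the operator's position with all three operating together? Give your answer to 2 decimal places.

89.74 dB SPL

Incoherent sources sum as intensities:
L_total = 10·log₁₀(10^(85.3/10) + 10^(86.0/10) + 10^(83.1/10)) = 10·log₁₀(941100000) = 89.74 dB SPL.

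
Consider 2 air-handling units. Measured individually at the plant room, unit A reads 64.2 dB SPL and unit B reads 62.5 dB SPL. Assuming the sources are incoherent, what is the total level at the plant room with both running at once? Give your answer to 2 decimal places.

66.44 dB SPL

Uncorrelated sources add in intensity (power), not in dB.
L_total = 10·log₁₀(10^(64.2/10) + 10^(62.5/10)) = 10·log₁₀(4409000) = 66.44 dB SPL.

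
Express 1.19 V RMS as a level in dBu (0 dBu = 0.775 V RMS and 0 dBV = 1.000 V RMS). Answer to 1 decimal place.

+3.7 dBu

dBu = 20·log₁₀(V / 0.775 V).
20·log₁₀(1.19/0.775) = +3.7 dBu.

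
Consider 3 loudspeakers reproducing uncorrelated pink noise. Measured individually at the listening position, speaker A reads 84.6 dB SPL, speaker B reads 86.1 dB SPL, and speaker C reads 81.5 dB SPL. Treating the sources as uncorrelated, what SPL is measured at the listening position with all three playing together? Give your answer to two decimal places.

89.23 dB SPL

Add the sources as powers (linear), then convert back to dB:
L_total = 10·log₁₀(10^(84.6/10) + 10^(86.1/10) + 10^(81.5/10)) = 10·log₁₀(837000000) = 89.23 dB SPL.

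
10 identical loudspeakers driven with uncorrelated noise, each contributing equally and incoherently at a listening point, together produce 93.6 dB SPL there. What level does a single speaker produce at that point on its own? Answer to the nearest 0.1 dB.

83.6 dB SPL

10 equal incoherent sources add 10·log₁₀(10) = 10.00 dB over one source.
L_one = 93.6 − 10.00 = 83.6 dB SPL.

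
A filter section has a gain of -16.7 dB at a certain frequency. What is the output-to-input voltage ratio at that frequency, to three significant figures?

Voltage ratio = 10^(dB/20).
10^(-16.7/20) = 10^(-0.8350) = 0.146.

0.146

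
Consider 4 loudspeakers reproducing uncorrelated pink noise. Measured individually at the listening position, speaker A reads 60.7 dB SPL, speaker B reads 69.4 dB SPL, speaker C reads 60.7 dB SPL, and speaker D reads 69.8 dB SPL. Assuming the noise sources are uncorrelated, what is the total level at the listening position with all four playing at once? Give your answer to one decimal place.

Incoherent sources sum as intensities:
L_total = 10·log₁₀(10^(60.7/10) + 10^(69.4/10) + 10^(60.7/10) + 10^(69.8/10)) = 10·log₁₀(20610000) = 73.1 dB SPL.

73.1 dB SPL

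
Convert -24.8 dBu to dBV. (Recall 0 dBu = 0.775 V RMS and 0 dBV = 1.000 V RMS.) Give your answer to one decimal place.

The offset between the scales is 20·log₁₀(0.775/1.000) = −2.214 dB.
So dBV = -24.8 − 2.214 = -27.0 dBV.

-27.0 dBV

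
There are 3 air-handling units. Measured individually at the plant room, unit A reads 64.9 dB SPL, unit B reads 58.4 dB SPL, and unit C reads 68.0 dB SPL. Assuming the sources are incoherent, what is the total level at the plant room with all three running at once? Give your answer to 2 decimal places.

Uncorrelated sources add in intensity (power), not in dB.
L_total = 10·log₁₀(10^(64.9/10) + 10^(58.4/10) + 10^(68.0/10)) = 10·log₁₀(10090000) = 70.04 dB SPL.

70.04 dB SPL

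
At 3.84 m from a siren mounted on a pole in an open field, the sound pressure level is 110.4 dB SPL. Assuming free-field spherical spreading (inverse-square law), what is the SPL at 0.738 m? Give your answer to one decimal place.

Inverse-square spreading gives ΔL = −20·log₁₀(d₂/d₁).
ΔL = −20·log₁₀(0.738/3.84) = 14.33 dB, so L₂ = 110.4 + (14.33) = 124.7 dB SPL.

124.7 dB SPL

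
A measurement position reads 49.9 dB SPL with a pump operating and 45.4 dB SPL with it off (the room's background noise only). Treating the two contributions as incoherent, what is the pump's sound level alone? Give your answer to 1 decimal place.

Background correction is a power subtraction:
L_src = 10·log₁₀(10^(49.9/10) − 10^(45.4/10)) = 10·log₁₀(63050) = 48.0 dB SPL.

48.0 dB SPL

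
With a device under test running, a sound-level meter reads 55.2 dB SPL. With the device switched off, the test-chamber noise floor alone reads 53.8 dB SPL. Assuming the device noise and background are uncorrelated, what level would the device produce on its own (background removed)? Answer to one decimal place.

49.6 dB SPL

Remove the background by subtracting linear intensities:
L_src = 10·log₁₀(10^(55.2/10) − 10^(53.8/10)) = 10·log₁₀(91250) = 49.6 dB SPL.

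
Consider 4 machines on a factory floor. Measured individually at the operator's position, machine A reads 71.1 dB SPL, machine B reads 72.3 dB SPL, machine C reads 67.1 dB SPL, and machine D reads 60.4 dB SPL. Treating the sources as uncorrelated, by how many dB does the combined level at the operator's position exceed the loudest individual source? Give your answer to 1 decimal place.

3.3 dB

Uncorrelated sources add in intensity (power), not in dB.
L_total = 10·log₁₀(10^(71.1/10) + 10^(72.3/10) + 10^(67.1/10) + 10^(60.4/10)) = 75.57 dB SPL.
Excess over the loudest (72.3 dB): 75.57 − 72.3 = 3.3 dB.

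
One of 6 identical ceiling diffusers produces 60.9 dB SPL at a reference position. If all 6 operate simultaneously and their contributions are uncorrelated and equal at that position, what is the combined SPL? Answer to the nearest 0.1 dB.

68.7 dB SPL

6 equal incoherent sources raise the level by 10·log₁₀(6) = 7.78 dB.
L_total = 60.9 + 7.78 = 68.7 dB SPL.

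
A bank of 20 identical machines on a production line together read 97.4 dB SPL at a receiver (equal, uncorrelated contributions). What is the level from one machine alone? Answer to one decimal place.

84.4 dB SPL

20 equal incoherent sources add 10·log₁₀(20) = 13.01 dB over one source.
L_one = 97.4 − 13.01 = 84.4 dB SPL.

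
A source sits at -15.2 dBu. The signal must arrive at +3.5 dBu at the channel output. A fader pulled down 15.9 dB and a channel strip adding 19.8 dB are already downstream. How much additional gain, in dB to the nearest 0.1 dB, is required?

The required make-up gain is the shortfall in the dB sum.
G = +3.5 − (-15.2) + 15.9 − 19.8 = 14.8 dB.

14.8 dB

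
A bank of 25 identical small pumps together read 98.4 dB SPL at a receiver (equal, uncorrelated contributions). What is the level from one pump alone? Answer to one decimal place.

84.4 dB SPL

25 equal incoherent sources add 10·log₁₀(25) = 13.98 dB over one source.
L_one = 98.4 − 13.98 = 84.4 dB SPL.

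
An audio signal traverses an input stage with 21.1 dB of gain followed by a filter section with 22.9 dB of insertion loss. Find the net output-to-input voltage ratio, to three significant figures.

Net gain = 21.1 + (−22.9) = -1.8 dB.
Voltage ratio = 10^(-1.8/20) = 0.813.

0.813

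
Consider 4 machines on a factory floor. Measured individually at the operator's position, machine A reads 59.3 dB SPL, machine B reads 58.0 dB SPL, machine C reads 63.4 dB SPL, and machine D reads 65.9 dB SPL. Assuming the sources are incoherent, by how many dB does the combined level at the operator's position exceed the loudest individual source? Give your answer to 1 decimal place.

Add the sources as powers (linear), then convert back to dB:
L_total = 10·log₁₀(10^(59.3/10) + 10^(58.0/10) + 10^(63.4/10) + 10^(65.9/10)) = 68.79 dB SPL.
Excess over the loudest (65.9 dB): 68.79 − 65.9 = 2.9 dB.

2.9 dB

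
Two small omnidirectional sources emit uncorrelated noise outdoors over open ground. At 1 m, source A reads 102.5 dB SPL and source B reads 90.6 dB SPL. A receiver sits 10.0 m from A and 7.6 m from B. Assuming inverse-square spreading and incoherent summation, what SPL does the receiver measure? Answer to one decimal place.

At the listener: L_A = 102.5 − 20·log₁₀(10.0) = 82.50 dB; L_B = 90.6 − 20·log₁₀(7.6) = 72.98 dB.
Combined: 10·log₁₀(10^(82.50/10)+10^(72.98/10)) = 83.0 dB SPL.

83.0 dB SPL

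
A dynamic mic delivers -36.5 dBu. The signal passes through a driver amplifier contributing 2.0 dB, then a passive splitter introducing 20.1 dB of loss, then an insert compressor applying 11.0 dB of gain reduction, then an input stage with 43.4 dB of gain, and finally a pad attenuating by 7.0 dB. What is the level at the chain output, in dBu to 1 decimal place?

Gain stages sum in dB:
-36.5 + 2.0 − 20.1 − 11.0 + 43.4 − 7.0 = -29.2 dBu.

-29.2 dBu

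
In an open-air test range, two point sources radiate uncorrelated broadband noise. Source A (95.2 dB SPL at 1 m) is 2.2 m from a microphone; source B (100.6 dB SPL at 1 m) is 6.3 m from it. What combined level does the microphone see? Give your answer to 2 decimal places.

At the listener: L_A = 95.2 − 20·log₁₀(2.2) = 88.352 dB; L_B = 100.6 − 20·log₁₀(6.3) = 84.613 dB.
Combined: 10·log₁₀(10^(88.352/10)+10^(84.613/10)) = 89.88 dB SPL.

89.88 dB SPL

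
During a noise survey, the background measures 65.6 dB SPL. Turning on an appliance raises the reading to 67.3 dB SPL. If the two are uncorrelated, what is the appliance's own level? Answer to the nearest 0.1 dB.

62.4 dB SPL

Remove the background by subtracting linear intensities:
L_src = 10·log₁₀(10^(67.3/10) − 10^(65.6/10)) = 10·log₁₀(1740000) = 62.4 dB SPL.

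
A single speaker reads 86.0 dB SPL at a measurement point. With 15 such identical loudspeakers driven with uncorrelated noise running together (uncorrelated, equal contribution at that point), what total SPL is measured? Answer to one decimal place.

97.8 dB SPL

15 equal incoherent sources raise the level by 10·log₁₀(15) = 11.76 dB.
L_total = 86.0 + 11.76 = 97.8 dB SPL.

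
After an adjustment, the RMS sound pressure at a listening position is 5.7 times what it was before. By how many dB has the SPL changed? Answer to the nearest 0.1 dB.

SPL change from a pressure ratio uses the 20·log₁₀ form:
20·log₁₀(5.7) = 15.1 dB.

15.1 dB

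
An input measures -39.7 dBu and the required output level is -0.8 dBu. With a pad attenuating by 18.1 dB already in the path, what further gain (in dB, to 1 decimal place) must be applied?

57.0 dB

The required make-up gain is the shortfall in the dB sum.
G = -0.8 − (-39.7) + 18.1 = 57.0 dB.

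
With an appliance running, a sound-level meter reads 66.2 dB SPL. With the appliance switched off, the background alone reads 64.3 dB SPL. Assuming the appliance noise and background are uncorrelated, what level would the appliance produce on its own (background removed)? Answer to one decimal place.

Background correction is a power subtraction:
L_src = 10·log₁₀(10^(66.2/10) − 10^(64.3/10)) = 10·log₁₀(1477000) = 61.7 dB SPL.

61.7 dB SPL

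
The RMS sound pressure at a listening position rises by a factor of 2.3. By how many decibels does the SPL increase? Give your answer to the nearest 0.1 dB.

7.2 dB

SPL change from a pressure ratio uses the 20·log₁₀ form:
20·log₁₀(2.3) = 7.2 dB.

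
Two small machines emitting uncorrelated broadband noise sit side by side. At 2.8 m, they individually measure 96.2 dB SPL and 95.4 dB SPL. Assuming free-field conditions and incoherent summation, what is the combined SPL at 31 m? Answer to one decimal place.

Combined at 2.8 m: 10·log₁₀(10^(96.2/10)+10^(95.4/10)) = 98.83 dB SPL.
Then apply −20·log₁₀(31/2.8) = -20.88 dB → 77.9 dB SPL.

77.9 dB SPL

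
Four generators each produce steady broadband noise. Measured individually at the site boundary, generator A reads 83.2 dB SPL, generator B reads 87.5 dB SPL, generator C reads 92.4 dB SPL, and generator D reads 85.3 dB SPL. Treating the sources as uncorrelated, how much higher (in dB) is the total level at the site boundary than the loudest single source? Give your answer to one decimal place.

Uncorrelated sources add in intensity (power), not in dB.
L_total = 10·log₁₀(10^(83.2/10) + 10^(87.5/10) + 10^(92.4/10) + 10^(85.3/10)) = 94.55 dB SPL.
Excess over the loudest (92.4 dB): 94.55 − 92.4 = 2.1 dB.

2.1 dB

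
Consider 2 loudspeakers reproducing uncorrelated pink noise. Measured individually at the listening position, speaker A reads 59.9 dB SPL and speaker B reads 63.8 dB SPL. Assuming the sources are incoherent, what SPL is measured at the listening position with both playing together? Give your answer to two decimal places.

65.28 dB SPL

Uncorrelated sources add in intensity (power), not in dB.
L_total = 10·log₁₀(10^(59.9/10) + 10^(63.8/10)) = 10·log₁₀(3376000) = 65.28 dB SPL.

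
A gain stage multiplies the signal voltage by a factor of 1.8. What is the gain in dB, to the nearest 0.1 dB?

Voltage ratio → dB uses the 20·log₁₀ form:
20·log₁₀(1.8) = 5.1 dB.

5.1 dB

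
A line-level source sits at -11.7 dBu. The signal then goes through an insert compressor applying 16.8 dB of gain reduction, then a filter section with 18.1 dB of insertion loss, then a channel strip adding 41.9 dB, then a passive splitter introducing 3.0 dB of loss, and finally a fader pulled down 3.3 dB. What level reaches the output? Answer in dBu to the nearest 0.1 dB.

-11.0 dBu

In dB, series stages simply add:
-11.7 − 16.8 − 18.1 + 41.9 − 3.0 − 3.3 = -11.0 dBu.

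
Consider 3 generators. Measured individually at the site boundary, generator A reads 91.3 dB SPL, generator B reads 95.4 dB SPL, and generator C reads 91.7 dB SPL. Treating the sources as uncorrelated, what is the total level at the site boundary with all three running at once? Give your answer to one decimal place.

98.0 dB SPL

Uncorrelated sources add in intensity (power), not in dB.
L_total = 10·log₁₀(10^(91.3/10) + 10^(95.4/10) + 10^(91.7/10)) = 10·log₁₀(6295000000) = 98.0 dB SPL.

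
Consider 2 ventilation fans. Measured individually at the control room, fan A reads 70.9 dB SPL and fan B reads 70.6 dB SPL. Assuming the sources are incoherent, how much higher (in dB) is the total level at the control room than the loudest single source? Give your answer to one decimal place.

Add the sources as powers (linear), then convert back to dB:
L_total = 10·log₁₀(10^(70.9/10) + 10^(70.6/10)) = 73.76 dB SPL.
Excess over the loudest (70.9 dB): 73.76 − 70.9 = 2.9 dB.

2.9 dB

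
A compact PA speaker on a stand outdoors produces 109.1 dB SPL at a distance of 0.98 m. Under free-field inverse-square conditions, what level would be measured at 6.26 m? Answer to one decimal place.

93.0 dB SPL

For a point source in a free field, ΔL = −20·log₁₀(d₂/d₁).
ΔL = −20·log₁₀(6.26/0.98) = -16.11 dB, so L₂ = 109.1 + (-16.11) = 93.0 dB SPL.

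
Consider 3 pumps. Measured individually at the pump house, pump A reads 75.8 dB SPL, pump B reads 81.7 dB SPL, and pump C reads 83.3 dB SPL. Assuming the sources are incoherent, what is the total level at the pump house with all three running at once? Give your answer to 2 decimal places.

Uncorrelated sources add in intensity (power), not in dB.
L_total = 10·log₁₀(10^(75.8/10) + 10^(81.7/10) + 10^(83.3/10)) = 10·log₁₀(399700000) = 86.02 dB SPL.

86.02 dB SPL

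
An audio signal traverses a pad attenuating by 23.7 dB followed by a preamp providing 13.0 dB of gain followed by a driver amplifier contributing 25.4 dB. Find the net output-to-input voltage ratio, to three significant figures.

5.43

Net gain = (−23.7) + 13.0 + 25.4 = 14.7 dB.
Voltage ratio = 10^(14.7/20) = 5.43.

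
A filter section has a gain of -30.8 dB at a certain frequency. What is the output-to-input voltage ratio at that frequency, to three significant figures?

0.0288

Voltage ratio = 10^(dB/20).
10^(-30.8/20) = 10^(-1.540) = 0.0288.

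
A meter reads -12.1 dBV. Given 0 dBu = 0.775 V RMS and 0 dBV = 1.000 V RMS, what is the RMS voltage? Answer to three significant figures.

0.248 V

V = 1.000 V × 10^(-12.1/20).
= 1.000 × 0.2483 = 0.248 V.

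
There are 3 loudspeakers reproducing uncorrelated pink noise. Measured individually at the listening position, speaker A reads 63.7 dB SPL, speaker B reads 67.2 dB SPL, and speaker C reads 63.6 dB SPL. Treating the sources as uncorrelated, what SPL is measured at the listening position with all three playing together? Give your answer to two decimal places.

69.95 dB SPL

Incoherent sources sum as intensities:
L_total = 10·log₁₀(10^(63.7/10) + 10^(67.2/10) + 10^(63.6/10)) = 10·log₁₀(9883000) = 69.95 dB SPL.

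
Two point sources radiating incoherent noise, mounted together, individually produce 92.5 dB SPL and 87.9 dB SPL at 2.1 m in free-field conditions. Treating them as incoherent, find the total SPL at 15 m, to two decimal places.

76.72 dB SPL

Combined at 2.1 m: 10·log₁₀(10^(92.5/10)+10^(87.9/10)) = 93.793 dB SPL.
Then apply −20·log₁₀(15/2.1) = -17.077 dB → 76.72 dB SPL.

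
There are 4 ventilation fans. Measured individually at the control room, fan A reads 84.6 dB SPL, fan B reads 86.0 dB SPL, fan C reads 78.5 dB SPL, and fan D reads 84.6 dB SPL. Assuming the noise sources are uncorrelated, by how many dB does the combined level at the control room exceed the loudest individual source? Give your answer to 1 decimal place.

4.2 dB

Incoherent sources sum as intensities:
L_total = 10·log₁₀(10^(84.6/10) + 10^(86.0/10) + 10^(78.5/10) + 10^(84.6/10)) = 90.19 dB SPL.
Excess over the loudest (86.0 dB): 90.19 − 86.0 = 4.2 dB.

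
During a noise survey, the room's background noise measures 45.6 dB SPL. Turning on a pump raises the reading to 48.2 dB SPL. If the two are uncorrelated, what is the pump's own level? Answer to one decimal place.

44.7 dB SPL

Background correction is a power subtraction:
L_src = 10·log₁₀(10^(48.2/10) − 10^(45.6/10)) = 10·log₁₀(29760) = 44.7 dB SPL.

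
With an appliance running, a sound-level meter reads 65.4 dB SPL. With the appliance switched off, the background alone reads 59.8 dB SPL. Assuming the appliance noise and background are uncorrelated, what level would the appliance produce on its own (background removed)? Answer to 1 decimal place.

Subtract intensities: L_src = 10·log₁₀(10^(L_total/10) − 10^(L_bg/10)).
L_src = 10·log₁₀(10^(65.4/10) − 10^(59.8/10)) = 10·log₁₀(2512000) = 64.0 dB SPL.

64.0 dB SPL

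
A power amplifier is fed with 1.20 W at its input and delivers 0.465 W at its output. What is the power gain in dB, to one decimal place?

Power is a power quantity, so gain = 10·log₁₀(P_out/P_in).
10·log₁₀(0.465/1.20) = 10·log₁₀(0.3875) = -4.1 dB.

-4.1 dB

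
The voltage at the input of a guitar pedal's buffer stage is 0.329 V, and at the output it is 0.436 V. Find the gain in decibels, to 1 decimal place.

For a voltage ratio, dB = 20·log₁₀(V₂/V₁).
20·log₁₀(0.436/0.329) = 20·log₁₀(1.325) = 2.4 dB.

2.4 dB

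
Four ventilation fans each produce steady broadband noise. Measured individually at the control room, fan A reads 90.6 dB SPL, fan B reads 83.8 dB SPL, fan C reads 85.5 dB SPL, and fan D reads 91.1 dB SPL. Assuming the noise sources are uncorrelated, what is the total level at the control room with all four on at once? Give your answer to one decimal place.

94.8 dB SPL

Incoherent sources sum as intensities:
L_total = 10·log₁₀(10^(90.6/10) + 10^(83.8/10) + 10^(85.5/10) + 10^(91.1/10)) = 10·log₁₀(3031000000) = 94.8 dB SPL.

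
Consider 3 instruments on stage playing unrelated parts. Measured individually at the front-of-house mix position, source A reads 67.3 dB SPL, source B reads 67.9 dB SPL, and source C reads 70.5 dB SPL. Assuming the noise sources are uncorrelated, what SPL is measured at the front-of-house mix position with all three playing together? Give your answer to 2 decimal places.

73.57 dB SPL

Add the sources as powers (linear), then convert back to dB:
L_total = 10·log₁₀(10^(67.3/10) + 10^(67.9/10) + 10^(70.5/10)) = 10·log₁₀(22760000) = 73.57 dB SPL.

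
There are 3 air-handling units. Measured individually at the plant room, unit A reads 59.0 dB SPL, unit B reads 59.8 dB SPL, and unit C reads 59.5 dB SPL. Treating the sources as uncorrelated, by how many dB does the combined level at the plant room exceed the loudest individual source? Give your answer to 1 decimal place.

Incoherent sources sum as intensities:
L_total = 10·log₁₀(10^(59.0/10) + 10^(59.8/10) + 10^(59.5/10)) = 64.22 dB SPL.
Excess over the loudest (59.8 dB): 64.22 − 59.8 = 4.4 dB.

4.4 dB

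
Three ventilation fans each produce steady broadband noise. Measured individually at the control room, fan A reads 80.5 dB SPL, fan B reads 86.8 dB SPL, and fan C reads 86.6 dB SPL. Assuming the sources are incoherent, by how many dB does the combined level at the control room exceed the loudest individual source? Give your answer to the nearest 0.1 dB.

3.4 dB

Add the sources as powers (linear), then convert back to dB:
L_total = 10·log₁₀(10^(80.5/10) + 10^(86.8/10) + 10^(86.6/10)) = 90.20 dB SPL.
Excess over the loudest (86.8 dB): 90.20 − 86.8 = 3.4 dB.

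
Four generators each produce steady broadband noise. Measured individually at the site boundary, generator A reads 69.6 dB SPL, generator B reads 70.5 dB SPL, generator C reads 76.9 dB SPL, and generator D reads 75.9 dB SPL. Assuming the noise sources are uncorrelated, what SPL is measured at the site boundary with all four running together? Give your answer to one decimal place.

80.3 dB SPL

Incoherent sources sum as intensities:
L_total = 10·log₁₀(10^(69.6/10) + 10^(70.5/10) + 10^(76.9/10) + 10^(75.9/10)) = 10·log₁₀(108200000) = 80.3 dB SPL.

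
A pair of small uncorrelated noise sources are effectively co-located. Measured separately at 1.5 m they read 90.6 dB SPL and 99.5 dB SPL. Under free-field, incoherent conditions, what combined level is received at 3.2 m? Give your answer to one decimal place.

93.4 dB SPL

Combined at 1.5 m: 10·log₁₀(10^(90.6/10)+10^(99.5/10)) = 100.03 dB SPL.
Then apply −20·log₁₀(3.2/1.5) = -6.58 dB → 93.4 dB SPL.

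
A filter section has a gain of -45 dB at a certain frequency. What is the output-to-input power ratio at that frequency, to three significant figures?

0.0000316

Power ratio = 10^(dB/10).
10^(-45/10) = 10^(-4.500) = 0.0000316.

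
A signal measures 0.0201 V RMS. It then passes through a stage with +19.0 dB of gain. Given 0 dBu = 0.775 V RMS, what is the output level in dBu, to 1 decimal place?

-12.7 dBu

Input level: 20·log₁₀(0.0201/0.775) = -31.72 dBu.
Output: -31.72 + 19.0 = -12.7 dBu.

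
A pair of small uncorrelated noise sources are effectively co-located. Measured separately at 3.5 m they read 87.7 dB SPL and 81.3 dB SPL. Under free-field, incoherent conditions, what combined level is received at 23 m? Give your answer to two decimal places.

Combined at 3.5 m: 10·log₁₀(10^(87.7/10)+10^(81.3/10)) = 88.596 dB SPL.
Then apply −20·log₁₀(23/3.5) = -16.353 dB → 72.24 dB SPL.

72.24 dB SPL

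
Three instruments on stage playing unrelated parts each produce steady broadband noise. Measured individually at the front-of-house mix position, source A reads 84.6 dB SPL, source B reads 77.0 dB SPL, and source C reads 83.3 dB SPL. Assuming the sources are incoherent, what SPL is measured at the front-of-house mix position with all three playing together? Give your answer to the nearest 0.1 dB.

Add the sources as powers (linear), then convert back to dB:
L_total = 10·log₁₀(10^(84.6/10) + 10^(77.0/10) + 10^(83.3/10)) = 10·log₁₀(552300000) = 87.4 dB SPL.

87.4 dB SPL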